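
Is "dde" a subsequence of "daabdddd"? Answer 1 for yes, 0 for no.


Check if "dde" is a subsequence of "daabdddd"
Greedy scan:
  Position 0 ('d'): matches sub[0] = 'd'
  Position 1 ('a'): no match needed
  Position 2 ('a'): no match needed
  Position 3 ('b'): no match needed
  Position 4 ('d'): matches sub[1] = 'd'
  Position 5 ('d'): no match needed
  Position 6 ('d'): no match needed
  Position 7 ('d'): no match needed
Only matched 2/3 characters => not a subsequence

0


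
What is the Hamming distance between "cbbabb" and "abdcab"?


Comparing "cbbabb" and "abdcab" position by position:
  Position 0: 'c' vs 'a' => differ
  Position 1: 'b' vs 'b' => same
  Position 2: 'b' vs 'd' => differ
  Position 3: 'a' vs 'c' => differ
  Position 4: 'b' vs 'a' => differ
  Position 5: 'b' vs 'b' => same
Total differences (Hamming distance): 4

4


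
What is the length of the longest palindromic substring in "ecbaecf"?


Input: "ecbaecf"
Checking substrings for palindromes:
  No multi-char palindromic substrings found
Longest palindromic substring: "e" with length 1

1


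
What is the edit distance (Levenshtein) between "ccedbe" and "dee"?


Computing edit distance: "ccedbe" -> "dee"
DP table:
           d    e    e
      0    1    2    3
  c   1    1    2    3
  c   2    2    2    3
  e   3    3    2    2
  d   4    3    3    3
  b   5    4    4    4
  e   6    5    4    4
Edit distance = dp[6][3] = 4

4


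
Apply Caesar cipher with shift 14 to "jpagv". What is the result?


Caesar cipher: shift "jpagv" by 14
  'j' (pos 9) + 14 = pos 23 = 'x'
  'p' (pos 15) + 14 = pos 3 = 'd'
  'a' (pos 0) + 14 = pos 14 = 'o'
  'g' (pos 6) + 14 = pos 20 = 'u'
  'v' (pos 21) + 14 = pos 9 = 'j'
Result: xdouj

xdouj


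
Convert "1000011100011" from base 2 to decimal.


Input: "1000011100011" in base 2
Positional expansion:
  Digit '1' (value 1) x 2^12 = 4096
  Digit '0' (value 0) x 2^11 = 0
  Digit '0' (value 0) x 2^10 = 0
  Digit '0' (value 0) x 2^9 = 0
  Digit '0' (value 0) x 2^8 = 0
  Digit '1' (value 1) x 2^7 = 128
  Digit '1' (value 1) x 2^6 = 64
  Digit '1' (value 1) x 2^5 = 32
  Digit '0' (value 0) x 2^4 = 0
  Digit '0' (value 0) x 2^3 = 0
  Digit '0' (value 0) x 2^2 = 0
  Digit '1' (value 1) x 2^1 = 2
  Digit '1' (value 1) x 2^0 = 1
Sum = 4323

4323


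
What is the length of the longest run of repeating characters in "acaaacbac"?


Input: "acaaacbac"
Scanning for longest run:
  Position 1 ('c'): new char, reset run to 1
  Position 2 ('a'): new char, reset run to 1
  Position 3 ('a'): continues run of 'a', length=2
  Position 4 ('a'): continues run of 'a', length=3
  Position 5 ('c'): new char, reset run to 1
  Position 6 ('b'): new char, reset run to 1
  Position 7 ('a'): new char, reset run to 1
  Position 8 ('c'): new char, reset run to 1
Longest run: 'a' with length 3

3


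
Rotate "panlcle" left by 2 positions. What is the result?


Input: "panlcle", rotate left by 2
First 2 characters: "pa"
Remaining characters: "nlcle"
Concatenate remaining + first: "nlcle" + "pa" = "nlclepa"

nlclepa


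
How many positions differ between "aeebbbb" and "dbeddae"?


Comparing "aeebbbb" and "dbeddae" position by position:
  Position 0: 'a' vs 'd' => DIFFER
  Position 1: 'e' vs 'b' => DIFFER
  Position 2: 'e' vs 'e' => same
  Position 3: 'b' vs 'd' => DIFFER
  Position 4: 'b' vs 'd' => DIFFER
  Position 5: 'b' vs 'a' => DIFFER
  Position 6: 'b' vs 'e' => DIFFER
Positions that differ: 6

6


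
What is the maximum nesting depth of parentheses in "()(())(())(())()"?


Input: "()(())(())(())()"
Tracking depth:
  Position 0 '(': depth becomes 1
  Position 1 ')': depth becomes 0
  Position 2 '(': depth becomes 1
  Position 3 '(': depth becomes 2
  Position 4 ')': depth becomes 1
  Position 5 ')': depth becomes 0
  Position 6 '(': depth becomes 1
  Position 7 '(': depth becomes 2
  Position 8 ')': depth becomes 1
  Position 9 ')': depth becomes 0
  Position 10 '(': depth becomes 1
  Position 11 '(': depth becomes 2
  Position 12 ')': depth becomes 1
  Position 13 ')': depth becomes 0
  Position 14 '(': depth becomes 1
  Position 15 ')': depth becomes 0
Maximum depth reached: 2

2


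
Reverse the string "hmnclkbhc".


Input: hmnclkbhc
Reading characters right to left:
  Position 8: 'c'
  Position 7: 'h'
  Position 6: 'b'
  Position 5: 'k'
  Position 4: 'l'
  Position 3: 'c'
  Position 2: 'n'
  Position 1: 'm'
  Position 0: 'h'
Reversed: chbklcnmh

chbklcnmh


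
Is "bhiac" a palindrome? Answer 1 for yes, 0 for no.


Input: bhiac
Reversed: caihb
  Compare pos 0 ('b') with pos 4 ('c'): MISMATCH
  Compare pos 1 ('h') with pos 3 ('a'): MISMATCH
Result: not a palindrome

0


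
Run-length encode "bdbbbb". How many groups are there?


Input: bdbbbb
Scanning for consecutive runs:
  Group 1: 'b' x 1 (positions 0-0)
  Group 2: 'd' x 1 (positions 1-1)
  Group 3: 'b' x 4 (positions 2-5)
Total groups: 3

3


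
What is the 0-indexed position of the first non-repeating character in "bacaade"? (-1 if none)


Input: bacaade
Character frequencies:
  'a': 3
  'b': 1
  'c': 1
  'd': 1
  'e': 1
Scanning left to right for freq == 1:
  Position 0 ('b'): unique! => answer = 0

0


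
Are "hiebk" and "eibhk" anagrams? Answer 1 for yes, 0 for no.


Strings: "hiebk", "eibhk"
Sorted first:  behik
Sorted second: behik
Sorted forms match => anagrams

1


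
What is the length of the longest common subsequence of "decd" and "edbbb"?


LCS of "decd" and "edbbb"
DP table:
           e    d    b    b    b
      0    0    0    0    0    0
  d   0    0    1    1    1    1
  e   0    1    1    1    1    1
  c   0    1    1    1    1    1
  d   0    1    2    2    2    2
LCS length = dp[4][5] = 2

2


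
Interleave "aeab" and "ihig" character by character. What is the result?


Interleaving "aeab" and "ihig":
  Position 0: 'a' from first, 'i' from second => "ai"
  Position 1: 'e' from first, 'h' from second => "eh"
  Position 2: 'a' from first, 'i' from second => "ai"
  Position 3: 'b' from first, 'g' from second => "bg"
Result: aiehaibg

aiehaibg


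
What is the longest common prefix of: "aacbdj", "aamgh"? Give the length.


Words: aacbdj, aamgh
  Position 0: all 'a' => match
  Position 1: all 'a' => match
  Position 2: ('c', 'm') => mismatch, stop
LCP = "aa" (length 2)

2


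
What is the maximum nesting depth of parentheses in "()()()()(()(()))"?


Input: "()()()()(()(()))"
Tracking depth:
  Position 0 '(': depth becomes 1
  Position 1 ')': depth becomes 0
  Position 2 '(': depth becomes 1
  Position 3 ')': depth becomes 0
  Position 4 '(': depth becomes 1
  Position 5 ')': depth becomes 0
  Position 6 '(': depth becomes 1
  Position 7 ')': depth becomes 0
  Position 8 '(': depth becomes 1
  Position 9 '(': depth becomes 2
  Position 10 ')': depth becomes 1
  Position 11 '(': depth becomes 2
  Position 12 '(': depth becomes 3
  Position 13 ')': depth becomes 2
  Position 14 ')': depth becomes 1
  Position 15 ')': depth becomes 0
Maximum depth reached: 3

3


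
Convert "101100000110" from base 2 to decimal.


Input: "101100000110" in base 2
Positional expansion:
  Digit '1' (value 1) x 2^11 = 2048
  Digit '0' (value 0) x 2^10 = 0
  Digit '1' (value 1) x 2^9 = 512
  Digit '1' (value 1) x 2^8 = 256
  Digit '0' (value 0) x 2^7 = 0
  Digit '0' (value 0) x 2^6 = 0
  Digit '0' (value 0) x 2^5 = 0
  Digit '0' (value 0) x 2^4 = 0
  Digit '0' (value 0) x 2^3 = 0
  Digit '1' (value 1) x 2^2 = 4
  Digit '1' (value 1) x 2^1 = 2
  Digit '0' (value 0) x 2^0 = 0
Sum = 2822

2822


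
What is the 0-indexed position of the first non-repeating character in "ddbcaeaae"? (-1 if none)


Input: ddbcaeaae
Character frequencies:
  'a': 3
  'b': 1
  'c': 1
  'd': 2
  'e': 2
Scanning left to right for freq == 1:
  Position 0 ('d'): freq=2, skip
  Position 1 ('d'): freq=2, skip
  Position 2 ('b'): unique! => answer = 2

2


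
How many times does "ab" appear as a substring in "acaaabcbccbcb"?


Searching for "ab" in "acaaabcbccbcb"
Scanning each position:
  Position 0: "ac" => no
  Position 1: "ca" => no
  Position 2: "aa" => no
  Position 3: "aa" => no
  Position 4: "ab" => MATCH
  Position 5: "bc" => no
  Position 6: "cb" => no
  Position 7: "bc" => no
  Position 8: "cc" => no
  Position 9: "cb" => no
  Position 10: "bc" => no
  Position 11: "cb" => no
Total occurrences: 1

1


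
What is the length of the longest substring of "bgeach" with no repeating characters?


Input: "bgeach"
Sliding window (track last position of each char):
  Position 0 ('b'): window [0,0] length 1 -- new best
  Position 1 ('g'): window [0,1] length 2 -- new best
  Position 2 ('e'): window [0,2] length 3 -- new best
  Position 3 ('a'): window [0,3] length 4 -- new best
  Position 4 ('c'): window [0,4] length 5 -- new best
  Position 5 ('h'): window [0,5] length 6 -- new best
Longest substring with no repeats: "bgeach" with length 6

6


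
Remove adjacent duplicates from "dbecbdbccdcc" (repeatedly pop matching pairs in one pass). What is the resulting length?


Input: dbecbdbccdcc
Stack-based adjacent duplicate removal:
  Read 'd': push. Stack: d
  Read 'b': push. Stack: db
  Read 'e': push. Stack: dbe
  Read 'c': push. Stack: dbec
  Read 'b': push. Stack: dbecb
  Read 'd': push. Stack: dbecbd
  Read 'b': push. Stack: dbecbdb
  Read 'c': push. Stack: dbecbdbc
  Read 'c': matches stack top 'c' => pop. Stack: dbecbdb
  Read 'd': push. Stack: dbecbdbd
  Read 'c': push. Stack: dbecbdbdc
  Read 'c': matches stack top 'c' => pop. Stack: dbecbdbd
Final stack: "dbecbdbd" (length 8)

8


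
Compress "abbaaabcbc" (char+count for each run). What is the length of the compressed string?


Input: abbaaabcbc
Runs:
  'a' x 1 => "a1"
  'b' x 2 => "b2"
  'a' x 3 => "a3"
  'b' x 1 => "b1"
  'c' x 1 => "c1"
  'b' x 1 => "b1"
  'c' x 1 => "c1"
Compressed: "a1b2a3b1c1b1c1"
Compressed length: 14

14


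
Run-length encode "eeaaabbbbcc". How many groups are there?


Input: eeaaabbbbcc
Scanning for consecutive runs:
  Group 1: 'e' x 2 (positions 0-1)
  Group 2: 'a' x 3 (positions 2-4)
  Group 3: 'b' x 4 (positions 5-8)
  Group 4: 'c' x 2 (positions 9-10)
Total groups: 4

4


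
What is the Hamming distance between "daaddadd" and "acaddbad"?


Comparing "daaddadd" and "acaddbad" position by position:
  Position 0: 'd' vs 'a' => differ
  Position 1: 'a' vs 'c' => differ
  Position 2: 'a' vs 'a' => same
  Position 3: 'd' vs 'd' => same
  Position 4: 'd' vs 'd' => same
  Position 5: 'a' vs 'b' => differ
  Position 6: 'd' vs 'a' => differ
  Position 7: 'd' vs 'd' => same
Total differences (Hamming distance): 4

4


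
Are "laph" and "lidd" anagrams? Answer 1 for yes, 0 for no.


Strings: "laph", "lidd"
Sorted first:  ahlp
Sorted second: ddil
Differ at position 0: 'a' vs 'd' => not anagrams

0


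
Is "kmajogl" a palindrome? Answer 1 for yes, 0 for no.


Input: kmajogl
Reversed: lgojamk
  Compare pos 0 ('k') with pos 6 ('l'): MISMATCH
  Compare pos 1 ('m') with pos 5 ('g'): MISMATCH
  Compare pos 2 ('a') with pos 4 ('o'): MISMATCH
Result: not a palindrome

0


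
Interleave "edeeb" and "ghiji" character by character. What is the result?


Interleaving "edeeb" and "ghiji":
  Position 0: 'e' from first, 'g' from second => "eg"
  Position 1: 'd' from first, 'h' from second => "dh"
  Position 2: 'e' from first, 'i' from second => "ei"
  Position 3: 'e' from first, 'j' from second => "ej"
  Position 4: 'b' from first, 'i' from second => "bi"
Result: egdheiejbi

egdheiejbi


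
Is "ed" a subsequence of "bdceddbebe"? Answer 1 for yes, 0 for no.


Check if "ed" is a subsequence of "bdceddbebe"
Greedy scan:
  Position 0 ('b'): no match needed
  Position 1 ('d'): no match needed
  Position 2 ('c'): no match needed
  Position 3 ('e'): matches sub[0] = 'e'
  Position 4 ('d'): matches sub[1] = 'd'
  Position 5 ('d'): no match needed
  Position 6 ('b'): no match needed
  Position 7 ('e'): no match needed
  Position 8 ('b'): no match needed
  Position 9 ('e'): no match needed
All 2 characters matched => is a subsequence

1


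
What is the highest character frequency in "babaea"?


Input: babaea
Character counts:
  'a': 3
  'b': 2
  'e': 1
Maximum frequency: 3

3


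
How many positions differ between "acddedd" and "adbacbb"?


Comparing "acddedd" and "adbacbb" position by position:
  Position 0: 'a' vs 'a' => same
  Position 1: 'c' vs 'd' => DIFFER
  Position 2: 'd' vs 'b' => DIFFER
  Position 3: 'd' vs 'a' => DIFFER
  Position 4: 'e' vs 'c' => DIFFER
  Position 5: 'd' vs 'b' => DIFFER
  Position 6: 'd' vs 'b' => DIFFER
Positions that differ: 6

6


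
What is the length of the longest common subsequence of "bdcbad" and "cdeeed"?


LCS of "bdcbad" and "cdeeed"
DP table:
           c    d    e    e    e    d
      0    0    0    0    0    0    0
  b   0    0    0    0    0    0    0
  d   0    0    1    1    1    1    1
  c   0    1    1    1    1    1    1
  b   0    1    1    1    1    1    1
  a   0    1    1    1    1    1    1
  d   0    1    2    2    2    2    2
LCS length = dp[6][6] = 2

2


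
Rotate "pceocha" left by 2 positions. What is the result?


Input: "pceocha", rotate left by 2
First 2 characters: "pc"
Remaining characters: "eocha"
Concatenate remaining + first: "eocha" + "pc" = "eochapc"

eochapc


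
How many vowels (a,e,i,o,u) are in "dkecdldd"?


Input: dkecdldd
Checking each character:
  'd' at position 0: consonant
  'k' at position 1: consonant
  'e' at position 2: vowel (running total: 1)
  'c' at position 3: consonant
  'd' at position 4: consonant
  'l' at position 5: consonant
  'd' at position 6: consonant
  'd' at position 7: consonant
Total vowels: 1

1


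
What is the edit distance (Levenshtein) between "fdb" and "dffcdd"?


Computing edit distance: "fdb" -> "dffcdd"
DP table:
           d    f    f    c    d    d
      0    1    2    3    4    5    6
  f   1    1    1    2    3    4    5
  d   2    1    2    2    3    3    4
  b   3    2    2    3    3    4    4
Edit distance = dp[3][6] = 4

4


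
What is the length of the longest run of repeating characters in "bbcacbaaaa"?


Input: "bbcacbaaaa"
Scanning for longest run:
  Position 1 ('b'): continues run of 'b', length=2
  Position 2 ('c'): new char, reset run to 1
  Position 3 ('a'): new char, reset run to 1
  Position 4 ('c'): new char, reset run to 1
  Position 5 ('b'): new char, reset run to 1
  Position 6 ('a'): new char, reset run to 1
  Position 7 ('a'): continues run of 'a', length=2
  Position 8 ('a'): continues run of 'a', length=3
  Position 9 ('a'): continues run of 'a', length=4
Longest run: 'a' with length 4

4


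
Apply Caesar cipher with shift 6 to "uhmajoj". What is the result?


Caesar cipher: shift "uhmajoj" by 6
  'u' (pos 20) + 6 = pos 0 = 'a'
  'h' (pos 7) + 6 = pos 13 = 'n'
  'm' (pos 12) + 6 = pos 18 = 's'
  'a' (pos 0) + 6 = pos 6 = 'g'
  'j' (pos 9) + 6 = pos 15 = 'p'
  'o' (pos 14) + 6 = pos 20 = 'u'
  'j' (pos 9) + 6 = pos 15 = 'p'
Result: ansgpup

ansgpup


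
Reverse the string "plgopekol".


Input: plgopekol
Reading characters right to left:
  Position 8: 'l'
  Position 7: 'o'
  Position 6: 'k'
  Position 5: 'e'
  Position 4: 'p'
  Position 3: 'o'
  Position 2: 'g'
  Position 1: 'l'
  Position 0: 'p'
Reversed: lokepoglp

lokepoglp


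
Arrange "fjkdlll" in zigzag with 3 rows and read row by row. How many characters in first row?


Zigzag "fjkdlll" into 3 rows:
Placing characters:
  'f' => row 0
  'j' => row 1
  'k' => row 2
  'd' => row 1
  'l' => row 0
  'l' => row 1
  'l' => row 2
Rows:
  Row 0: "fl"
  Row 1: "jdl"
  Row 2: "kl"
First row length: 2

2


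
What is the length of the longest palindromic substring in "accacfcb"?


Input: "accacfcb"
Checking substrings for palindromes:
  [0:4] "acca" (len 4) => palindrome
  [2:5] "cac" (len 3) => palindrome
  [4:7] "cfc" (len 3) => palindrome
  [1:3] "cc" (len 2) => palindrome
Longest palindromic substring: "acca" with length 4

4


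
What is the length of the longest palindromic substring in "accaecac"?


Input: "accaecac"
Checking substrings for palindromes:
  [0:4] "acca" (len 4) => palindrome
  [5:8] "cac" (len 3) => palindrome
  [1:3] "cc" (len 2) => palindrome
Longest palindromic substring: "acca" with length 4

4


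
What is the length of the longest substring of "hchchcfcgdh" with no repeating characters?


Input: "hchchcfcgdh"
Sliding window (track last position of each char):
  Position 0 ('h'): window [0,0] length 1 -- new best
  Position 1 ('c'): window [0,1] length 2 -- new best
  Position 2 ('h'): repeat (last at 0), move window start to 1
  Position 2 ('h'): window [1,2] length 2
  Position 3 ('c'): repeat (last at 1), move window start to 2
  Position 3 ('c'): window [2,3] length 2
  Position 4 ('h'): repeat (last at 2), move window start to 3
  Position 4 ('h'): window [3,4] length 2
  Position 5 ('c'): repeat (last at 3), move window start to 4
  Position 5 ('c'): window [4,5] length 2
  Position 6 ('f'): window [4,6] length 3 -- new best
  Position 7 ('c'): repeat (last at 5), move window start to 6
  Position 7 ('c'): window [6,7] length 2
  Position 8 ('g'): window [6,8] length 3
  Position 9 ('d'): window [6,9] length 4 -- new best
  Position 10 ('h'): window [6,10] length 5 -- new best
Longest substring with no repeats: "fcgdh" with length 5

5


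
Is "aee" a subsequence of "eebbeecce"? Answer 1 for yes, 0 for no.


Check if "aee" is a subsequence of "eebbeecce"
Greedy scan:
  Position 0 ('e'): no match needed
  Position 1 ('e'): no match needed
  Position 2 ('b'): no match needed
  Position 3 ('b'): no match needed
  Position 4 ('e'): no match needed
  Position 5 ('e'): no match needed
  Position 6 ('c'): no match needed
  Position 7 ('c'): no match needed
  Position 8 ('e'): no match needed
Only matched 0/3 characters => not a subsequence

0


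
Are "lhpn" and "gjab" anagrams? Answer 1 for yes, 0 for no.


Strings: "lhpn", "gjab"
Sorted first:  hlnp
Sorted second: abgj
Differ at position 0: 'h' vs 'a' => not anagrams

0


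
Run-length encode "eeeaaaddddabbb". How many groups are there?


Input: eeeaaaddddabbb
Scanning for consecutive runs:
  Group 1: 'e' x 3 (positions 0-2)
  Group 2: 'a' x 3 (positions 3-5)
  Group 3: 'd' x 4 (positions 6-9)
  Group 4: 'a' x 1 (positions 10-10)
  Group 5: 'b' x 3 (positions 11-13)
Total groups: 5

5


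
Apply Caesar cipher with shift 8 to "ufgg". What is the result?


Caesar cipher: shift "ufgg" by 8
  'u' (pos 20) + 8 = pos 2 = 'c'
  'f' (pos 5) + 8 = pos 13 = 'n'
  'g' (pos 6) + 8 = pos 14 = 'o'
  'g' (pos 6) + 8 = pos 14 = 'o'
Result: cnoo

cnoo


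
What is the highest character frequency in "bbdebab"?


Input: bbdebab
Character counts:
  'a': 1
  'b': 4
  'd': 1
  'e': 1
Maximum frequency: 4

4


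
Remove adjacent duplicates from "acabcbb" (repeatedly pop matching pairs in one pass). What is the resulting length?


Input: acabcbb
Stack-based adjacent duplicate removal:
  Read 'a': push. Stack: a
  Read 'c': push. Stack: ac
  Read 'a': push. Stack: aca
  Read 'b': push. Stack: acab
  Read 'c': push. Stack: acabc
  Read 'b': push. Stack: acabcb
  Read 'b': matches stack top 'b' => pop. Stack: acabc
Final stack: "acabc" (length 5)

5


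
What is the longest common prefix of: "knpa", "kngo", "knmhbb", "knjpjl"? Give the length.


Words: knpa, kngo, knmhbb, knjpjl
  Position 0: all 'k' => match
  Position 1: all 'n' => match
  Position 2: ('p', 'g', 'm', 'j') => mismatch, stop
LCP = "kn" (length 2)

2


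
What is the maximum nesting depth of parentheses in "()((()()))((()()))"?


Input: "()((()()))((()()))"
Tracking depth:
  Position 0 '(': depth becomes 1
  Position 1 ')': depth becomes 0
  Position 2 '(': depth becomes 1
  Position 3 '(': depth becomes 2
  Position 4 '(': depth becomes 3
  Position 5 ')': depth becomes 2
  Position 6 '(': depth becomes 3
  Position 7 ')': depth becomes 2
  Position 8 ')': depth becomes 1
  Position 9 ')': depth becomes 0
  Position 10 '(': depth becomes 1
  Position 11 '(': depth becomes 2
  Position 12 '(': depth becomes 3
  Position 13 ')': depth becomes 2
  Position 14 '(': depth becomes 3
  Position 15 ')': depth becomes 2
  Position 16 ')': depth becomes 1
  Position 17 ')': depth becomes 0
Maximum depth reached: 3

3


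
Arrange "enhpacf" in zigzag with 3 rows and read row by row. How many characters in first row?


Zigzag "enhpacf" into 3 rows:
Placing characters:
  'e' => row 0
  'n' => row 1
  'h' => row 2
  'p' => row 1
  'a' => row 0
  'c' => row 1
  'f' => row 2
Rows:
  Row 0: "ea"
  Row 1: "npc"
  Row 2: "hf"
First row length: 2

2


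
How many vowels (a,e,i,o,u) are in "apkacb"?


Input: apkacb
Checking each character:
  'a' at position 0: vowel (running total: 1)
  'p' at position 1: consonant
  'k' at position 2: consonant
  'a' at position 3: vowel (running total: 2)
  'c' at position 4: consonant
  'b' at position 5: consonant
Total vowels: 2

2


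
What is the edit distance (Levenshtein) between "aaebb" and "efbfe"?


Computing edit distance: "aaebb" -> "efbfe"
DP table:
           e    f    b    f    e
      0    1    2    3    4    5
  a   1    1    2    3    4    5
  a   2    2    2    3    4    5
  e   3    2    3    3    4    4
  b   4    3    3    3    4    5
  b   5    4    4    3    4    5
Edit distance = dp[5][5] = 5

5


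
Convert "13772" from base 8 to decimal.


Input: "13772" in base 8
Positional expansion:
  Digit '1' (value 1) x 8^4 = 4096
  Digit '3' (value 3) x 8^3 = 1536
  Digit '7' (value 7) x 8^2 = 448
  Digit '7' (value 7) x 8^1 = 56
  Digit '2' (value 2) x 8^0 = 2
Sum = 6138

6138


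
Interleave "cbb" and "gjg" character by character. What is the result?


Interleaving "cbb" and "gjg":
  Position 0: 'c' from first, 'g' from second => "cg"
  Position 1: 'b' from first, 'j' from second => "bj"
  Position 2: 'b' from first, 'g' from second => "bg"
Result: cgbjbg

cgbjbg


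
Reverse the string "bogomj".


Input: bogomj
Reading characters right to left:
  Position 5: 'j'
  Position 4: 'm'
  Position 3: 'o'
  Position 2: 'g'
  Position 1: 'o'
  Position 0: 'b'
Reversed: jmogob

jmogob


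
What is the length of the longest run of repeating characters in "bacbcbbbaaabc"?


Input: "bacbcbbbaaabc"
Scanning for longest run:
  Position 1 ('a'): new char, reset run to 1
  Position 2 ('c'): new char, reset run to 1
  Position 3 ('b'): new char, reset run to 1
  Position 4 ('c'): new char, reset run to 1
  Position 5 ('b'): new char, reset run to 1
  Position 6 ('b'): continues run of 'b', length=2
  Position 7 ('b'): continues run of 'b', length=3
  Position 8 ('a'): new char, reset run to 1
  Position 9 ('a'): continues run of 'a', length=2
  Position 10 ('a'): continues run of 'a', length=3
  Position 11 ('b'): new char, reset run to 1
  Position 12 ('c'): new char, reset run to 1
Longest run: 'b' with length 3

3


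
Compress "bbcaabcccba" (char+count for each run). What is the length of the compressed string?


Input: bbcaabcccba
Runs:
  'b' x 2 => "b2"
  'c' x 1 => "c1"
  'a' x 2 => "a2"
  'b' x 1 => "b1"
  'c' x 3 => "c3"
  'b' x 1 => "b1"
  'a' x 1 => "a1"
Compressed: "b2c1a2b1c3b1a1"
Compressed length: 14

14


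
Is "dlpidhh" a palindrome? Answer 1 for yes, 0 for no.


Input: dlpidhh
Reversed: hhdipld
  Compare pos 0 ('d') with pos 6 ('h'): MISMATCH
  Compare pos 1 ('l') with pos 5 ('h'): MISMATCH
  Compare pos 2 ('p') with pos 4 ('d'): MISMATCH
Result: not a palindrome

0


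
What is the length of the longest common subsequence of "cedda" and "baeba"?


LCS of "cedda" and "baeba"
DP table:
           b    a    e    b    a
      0    0    0    0    0    0
  c   0    0    0    0    0    0
  e   0    0    0    1    1    1
  d   0    0    0    1    1    1
  d   0    0    0    1    1    1
  a   0    0    1    1    1    2
LCS length = dp[5][5] = 2

2


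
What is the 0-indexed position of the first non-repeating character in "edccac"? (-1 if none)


Input: edccac
Character frequencies:
  'a': 1
  'c': 3
  'd': 1
  'e': 1
Scanning left to right for freq == 1:
  Position 0 ('e'): unique! => answer = 0

0


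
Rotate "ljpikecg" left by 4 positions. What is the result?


Input: "ljpikecg", rotate left by 4
First 4 characters: "ljpi"
Remaining characters: "kecg"
Concatenate remaining + first: "kecg" + "ljpi" = "kecgljpi"

kecgljpi


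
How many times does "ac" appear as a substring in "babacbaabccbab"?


Searching for "ac" in "babacbaabccbab"
Scanning each position:
  Position 0: "ba" => no
  Position 1: "ab" => no
  Position 2: "ba" => no
  Position 3: "ac" => MATCH
  Position 4: "cb" => no
  Position 5: "ba" => no
  Position 6: "aa" => no
  Position 7: "ab" => no
  Position 8: "bc" => no
  Position 9: "cc" => no
  Position 10: "cb" => no
  Position 11: "ba" => no
  Position 12: "ab" => no
Total occurrences: 1

1


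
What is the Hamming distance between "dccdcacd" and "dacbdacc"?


Comparing "dccdcacd" and "dacbdacc" position by position:
  Position 0: 'd' vs 'd' => same
  Position 1: 'c' vs 'a' => differ
  Position 2: 'c' vs 'c' => same
  Position 3: 'd' vs 'b' => differ
  Position 4: 'c' vs 'd' => differ
  Position 5: 'a' vs 'a' => same
  Position 6: 'c' vs 'c' => same
  Position 7: 'd' vs 'c' => differ
Total differences (Hamming distance): 4

4


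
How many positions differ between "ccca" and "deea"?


Comparing "ccca" and "deea" position by position:
  Position 0: 'c' vs 'd' => DIFFER
  Position 1: 'c' vs 'e' => DIFFER
  Position 2: 'c' vs 'e' => DIFFER
  Position 3: 'a' vs 'a' => same
Positions that differ: 3

3


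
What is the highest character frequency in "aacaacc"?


Input: aacaacc
Character counts:
  'a': 4
  'c': 3
Maximum frequency: 4

4


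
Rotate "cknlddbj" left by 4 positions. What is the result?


Input: "cknlddbj", rotate left by 4
First 4 characters: "cknl"
Remaining characters: "ddbj"
Concatenate remaining + first: "ddbj" + "cknl" = "ddbjcknl"

ddbjcknl


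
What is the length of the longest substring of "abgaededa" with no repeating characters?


Input: "abgaededa"
Sliding window (track last position of each char):
  Position 0 ('a'): window [0,0] length 1 -- new best
  Position 1 ('b'): window [0,1] length 2 -- new best
  Position 2 ('g'): window [0,2] length 3 -- new best
  Position 3 ('a'): repeat (last at 0), move window start to 1
  Position 3 ('a'): window [1,3] length 3
  Position 4 ('e'): window [1,4] length 4 -- new best
  Position 5 ('d'): window [1,5] length 5 -- new best
  Position 6 ('e'): repeat (last at 4), move window start to 5
  Position 6 ('e'): window [5,6] length 2
  Position 7 ('d'): repeat (last at 5), move window start to 6
  Position 7 ('d'): window [6,7] length 2
  Position 8 ('a'): window [6,8] length 3
Longest substring with no repeats: "bgaed" with length 5

5


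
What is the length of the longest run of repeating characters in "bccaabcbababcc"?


Input: "bccaabcbababcc"
Scanning for longest run:
  Position 1 ('c'): new char, reset run to 1
  Position 2 ('c'): continues run of 'c', length=2
  Position 3 ('a'): new char, reset run to 1
  Position 4 ('a'): continues run of 'a', length=2
  Position 5 ('b'): new char, reset run to 1
  Position 6 ('c'): new char, reset run to 1
  Position 7 ('b'): new char, reset run to 1
  Position 8 ('a'): new char, reset run to 1
  Position 9 ('b'): new char, reset run to 1
  Position 10 ('a'): new char, reset run to 1
  Position 11 ('b'): new char, reset run to 1
  Position 12 ('c'): new char, reset run to 1
  Position 13 ('c'): continues run of 'c', length=2
Longest run: 'c' with length 2

2


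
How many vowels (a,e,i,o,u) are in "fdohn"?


Input: fdohn
Checking each character:
  'f' at position 0: consonant
  'd' at position 1: consonant
  'o' at position 2: vowel (running total: 1)
  'h' at position 3: consonant
  'n' at position 4: consonant
Total vowels: 1

1


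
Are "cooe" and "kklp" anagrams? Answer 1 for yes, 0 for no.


Strings: "cooe", "kklp"
Sorted first:  ceoo
Sorted second: kklp
Differ at position 0: 'c' vs 'k' => not anagrams

0


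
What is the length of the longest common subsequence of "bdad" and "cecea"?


LCS of "bdad" and "cecea"
DP table:
           c    e    c    e    a
      0    0    0    0    0    0
  b   0    0    0    0    0    0
  d   0    0    0    0    0    0
  a   0    0    0    0    0    1
  d   0    0    0    0    0    1
LCS length = dp[4][5] = 1

1


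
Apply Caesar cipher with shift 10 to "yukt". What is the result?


Caesar cipher: shift "yukt" by 10
  'y' (pos 24) + 10 = pos 8 = 'i'
  'u' (pos 20) + 10 = pos 4 = 'e'
  'k' (pos 10) + 10 = pos 20 = 'u'
  't' (pos 19) + 10 = pos 3 = 'd'
Result: ieud

ieud


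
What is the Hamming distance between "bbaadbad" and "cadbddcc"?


Comparing "bbaadbad" and "cadbddcc" position by position:
  Position 0: 'b' vs 'c' => differ
  Position 1: 'b' vs 'a' => differ
  Position 2: 'a' vs 'd' => differ
  Position 3: 'a' vs 'b' => differ
  Position 4: 'd' vs 'd' => same
  Position 5: 'b' vs 'd' => differ
  Position 6: 'a' vs 'c' => differ
  Position 7: 'd' vs 'c' => differ
Total differences (Hamming distance): 7

7


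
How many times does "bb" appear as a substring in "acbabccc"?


Searching for "bb" in "acbabccc"
Scanning each position:
  Position 0: "ac" => no
  Position 1: "cb" => no
  Position 2: "ba" => no
  Position 3: "ab" => no
  Position 4: "bc" => no
  Position 5: "cc" => no
  Position 6: "cc" => no
Total occurrences: 0

0


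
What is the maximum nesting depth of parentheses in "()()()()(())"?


Input: "()()()()(())"
Tracking depth:
  Position 0 '(': depth becomes 1
  Position 1 ')': depth becomes 0
  Position 2 '(': depth becomes 1
  Position 3 ')': depth becomes 0
  Position 4 '(': depth becomes 1
  Position 5 ')': depth becomes 0
  Position 6 '(': depth becomes 1
  Position 7 ')': depth becomes 0
  Position 8 '(': depth becomes 1
  Position 9 '(': depth becomes 2
  Position 10 ')': depth becomes 1
  Position 11 ')': depth becomes 0
Maximum depth reached: 2

2


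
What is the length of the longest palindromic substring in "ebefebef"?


Input: "ebefebef"
Checking substrings for palindromes:
  [0:7] "ebefebe" (len 7) => palindrome
  [1:6] "befeb" (len 5) => palindrome
  [3:8] "febef" (len 5) => palindrome
  [0:3] "ebe" (len 3) => palindrome
  [2:5] "efe" (len 3) => palindrome
  [4:7] "ebe" (len 3) => palindrome
Longest palindromic substring: "ebefebe" with length 7

7


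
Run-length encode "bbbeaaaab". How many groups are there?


Input: bbbeaaaab
Scanning for consecutive runs:
  Group 1: 'b' x 3 (positions 0-2)
  Group 2: 'e' x 1 (positions 3-3)
  Group 3: 'a' x 4 (positions 4-7)
  Group 4: 'b' x 1 (positions 8-8)
Total groups: 4

4


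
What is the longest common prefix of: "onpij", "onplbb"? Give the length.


Words: onpij, onplbb
  Position 0: all 'o' => match
  Position 1: all 'n' => match
  Position 2: all 'p' => match
  Position 3: ('i', 'l') => mismatch, stop
LCP = "onp" (length 3)

3


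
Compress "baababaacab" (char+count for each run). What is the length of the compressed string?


Input: baababaacab
Runs:
  'b' x 1 => "b1"
  'a' x 2 => "a2"
  'b' x 1 => "b1"
  'a' x 1 => "a1"
  'b' x 1 => "b1"
  'a' x 2 => "a2"
  'c' x 1 => "c1"
  'a' x 1 => "a1"
  'b' x 1 => "b1"
Compressed: "b1a2b1a1b1a2c1a1b1"
Compressed length: 18

18


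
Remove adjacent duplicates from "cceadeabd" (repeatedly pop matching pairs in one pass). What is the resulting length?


Input: cceadeabd
Stack-based adjacent duplicate removal:
  Read 'c': push. Stack: c
  Read 'c': matches stack top 'c' => pop. Stack: (empty)
  Read 'e': push. Stack: e
  Read 'a': push. Stack: ea
  Read 'd': push. Stack: ead
  Read 'e': push. Stack: eade
  Read 'a': push. Stack: eadea
  Read 'b': push. Stack: eadeab
  Read 'd': push. Stack: eadeabd
Final stack: "eadeabd" (length 7)

7


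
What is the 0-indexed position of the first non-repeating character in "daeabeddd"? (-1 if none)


Input: daeabeddd
Character frequencies:
  'a': 2
  'b': 1
  'd': 4
  'e': 2
Scanning left to right for freq == 1:
  Position 0 ('d'): freq=4, skip
  Position 1 ('a'): freq=2, skip
  Position 2 ('e'): freq=2, skip
  Position 3 ('a'): freq=2, skip
  Position 4 ('b'): unique! => answer = 4

4


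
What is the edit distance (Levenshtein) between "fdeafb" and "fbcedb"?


Computing edit distance: "fdeafb" -> "fbcedb"
DP table:
           f    b    c    e    d    b
      0    1    2    3    4    5    6
  f   1    0    1    2    3    4    5
  d   2    1    1    2    3    3    4
  e   3    2    2    2    2    3    4
  a   4    3    3    3    3    3    4
  f   5    4    4    4    4    4    4
  b   6    5    4    5    5    5    4
Edit distance = dp[6][6] = 4

4


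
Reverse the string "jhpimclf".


Input: jhpimclf
Reading characters right to left:
  Position 7: 'f'
  Position 6: 'l'
  Position 5: 'c'
  Position 4: 'm'
  Position 3: 'i'
  Position 2: 'p'
  Position 1: 'h'
  Position 0: 'j'
Reversed: flcmiphj

flcmiphj


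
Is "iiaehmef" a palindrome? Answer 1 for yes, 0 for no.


Input: iiaehmef
Reversed: femheaii
  Compare pos 0 ('i') with pos 7 ('f'): MISMATCH
  Compare pos 1 ('i') with pos 6 ('e'): MISMATCH
  Compare pos 2 ('a') with pos 5 ('m'): MISMATCH
  Compare pos 3 ('e') with pos 4 ('h'): MISMATCH
Result: not a palindrome

0


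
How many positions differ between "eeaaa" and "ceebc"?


Comparing "eeaaa" and "ceebc" position by position:
  Position 0: 'e' vs 'c' => DIFFER
  Position 1: 'e' vs 'e' => same
  Position 2: 'a' vs 'e' => DIFFER
  Position 3: 'a' vs 'b' => DIFFER
  Position 4: 'a' vs 'c' => DIFFER
Positions that differ: 4

4


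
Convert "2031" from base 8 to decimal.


Input: "2031" in base 8
Positional expansion:
  Digit '2' (value 2) x 8^3 = 1024
  Digit '0' (value 0) x 8^2 = 0
  Digit '3' (value 3) x 8^1 = 24
  Digit '1' (value 1) x 8^0 = 1
Sum = 1049

1049


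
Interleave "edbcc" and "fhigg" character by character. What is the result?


Interleaving "edbcc" and "fhigg":
  Position 0: 'e' from first, 'f' from second => "ef"
  Position 1: 'd' from first, 'h' from second => "dh"
  Position 2: 'b' from first, 'i' from second => "bi"
  Position 3: 'c' from first, 'g' from second => "cg"
  Position 4: 'c' from first, 'g' from second => "cg"
Result: efdhbicgcg

efdhbicgcg


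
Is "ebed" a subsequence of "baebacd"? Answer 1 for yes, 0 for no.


Check if "ebed" is a subsequence of "baebacd"
Greedy scan:
  Position 0 ('b'): no match needed
  Position 1 ('a'): no match needed
  Position 2 ('e'): matches sub[0] = 'e'
  Position 3 ('b'): matches sub[1] = 'b'
  Position 4 ('a'): no match needed
  Position 5 ('c'): no match needed
  Position 6 ('d'): no match needed
Only matched 2/4 characters => not a subsequence

0


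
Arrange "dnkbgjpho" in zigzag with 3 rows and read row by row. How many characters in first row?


Zigzag "dnkbgjpho" into 3 rows:
Placing characters:
  'd' => row 0
  'n' => row 1
  'k' => row 2
  'b' => row 1
  'g' => row 0
  'j' => row 1
  'p' => row 2
  'h' => row 1
  'o' => row 0
Rows:
  Row 0: "dgo"
  Row 1: "nbjh"
  Row 2: "kp"
First row length: 3

3


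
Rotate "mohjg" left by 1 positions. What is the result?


Input: "mohjg", rotate left by 1
First 1 characters: "m"
Remaining characters: "ohjg"
Concatenate remaining + first: "ohjg" + "m" = "ohjgm"

ohjgm


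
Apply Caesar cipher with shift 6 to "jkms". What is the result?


Caesar cipher: shift "jkms" by 6
  'j' (pos 9) + 6 = pos 15 = 'p'
  'k' (pos 10) + 6 = pos 16 = 'q'
  'm' (pos 12) + 6 = pos 18 = 's'
  's' (pos 18) + 6 = pos 24 = 'y'
Result: pqsy

pqsy


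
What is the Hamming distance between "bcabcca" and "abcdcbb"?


Comparing "bcabcca" and "abcdcbb" position by position:
  Position 0: 'b' vs 'a' => differ
  Position 1: 'c' vs 'b' => differ
  Position 2: 'a' vs 'c' => differ
  Position 3: 'b' vs 'd' => differ
  Position 4: 'c' vs 'c' => same
  Position 5: 'c' vs 'b' => differ
  Position 6: 'a' vs 'b' => differ
Total differences (Hamming distance): 6

6


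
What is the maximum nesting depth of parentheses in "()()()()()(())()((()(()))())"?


Input: "()()()()()(())()((()(()))())"
Tracking depth:
  Position 0 '(': depth becomes 1
  Position 1 ')': depth becomes 0
  Position 2 '(': depth becomes 1
  Position 3 ')': depth becomes 0
  Position 4 '(': depth becomes 1
  Position 5 ')': depth becomes 0
  Position 6 '(': depth becomes 1
  Position 7 ')': depth becomes 0
  Position 8 '(': depth becomes 1
  Position 9 ')': depth becomes 0
  Position 10 '(': depth becomes 1
  Position 11 '(': depth becomes 2
  Position 12 ')': depth becomes 1
  Position 13 ')': depth becomes 0
  Position 14 '(': depth becomes 1
  Position 15 ')': depth becomes 0
  Position 16 '(': depth becomes 1
  Position 17 '(': depth becomes 2
  Position 18 '(': depth becomes 3
  Position 19 ')': depth becomes 2
  Position 20 '(': depth becomes 3
  Position 21 '(': depth becomes 4
  Position 22 ')': depth becomes 3
  Position 23 ')': depth becomes 2
  Position 24 ')': depth becomes 1
  Position 25 '(': depth becomes 2
  Position 26 ')': depth becomes 1
  Position 27 ')': depth becomes 0
Maximum depth reached: 4

4


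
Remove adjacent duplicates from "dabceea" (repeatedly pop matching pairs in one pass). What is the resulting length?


Input: dabceea
Stack-based adjacent duplicate removal:
  Read 'd': push. Stack: d
  Read 'a': push. Stack: da
  Read 'b': push. Stack: dab
  Read 'c': push. Stack: dabc
  Read 'e': push. Stack: dabce
  Read 'e': matches stack top 'e' => pop. Stack: dabc
  Read 'a': push. Stack: dabca
Final stack: "dabca" (length 5)

5


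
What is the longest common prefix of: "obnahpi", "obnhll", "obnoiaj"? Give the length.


Words: obnahpi, obnhll, obnoiaj
  Position 0: all 'o' => match
  Position 1: all 'b' => match
  Position 2: all 'n' => match
  Position 3: ('a', 'h', 'o') => mismatch, stop
LCP = "obn" (length 3)

3


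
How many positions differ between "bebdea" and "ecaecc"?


Comparing "bebdea" and "ecaecc" position by position:
  Position 0: 'b' vs 'e' => DIFFER
  Position 1: 'e' vs 'c' => DIFFER
  Position 2: 'b' vs 'a' => DIFFER
  Position 3: 'd' vs 'e' => DIFFER
  Position 4: 'e' vs 'c' => DIFFER
  Position 5: 'a' vs 'c' => DIFFER
Positions that differ: 6

6


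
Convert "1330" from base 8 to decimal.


Input: "1330" in base 8
Positional expansion:
  Digit '1' (value 1) x 8^3 = 512
  Digit '3' (value 3) x 8^2 = 192
  Digit '3' (value 3) x 8^1 = 24
  Digit '0' (value 0) x 8^0 = 0
Sum = 728

728


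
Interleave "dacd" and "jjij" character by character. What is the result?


Interleaving "dacd" and "jjij":
  Position 0: 'd' from first, 'j' from second => "dj"
  Position 1: 'a' from first, 'j' from second => "aj"
  Position 2: 'c' from first, 'i' from second => "ci"
  Position 3: 'd' from first, 'j' from second => "dj"
Result: djajcidj

djajcidj


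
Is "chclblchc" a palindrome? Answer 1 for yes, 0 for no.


Input: chclblchc
Reversed: chclblchc
  Compare pos 0 ('c') with pos 8 ('c'): match
  Compare pos 1 ('h') with pos 7 ('h'): match
  Compare pos 2 ('c') with pos 6 ('c'): match
  Compare pos 3 ('l') with pos 5 ('l'): match
Result: palindrome

1


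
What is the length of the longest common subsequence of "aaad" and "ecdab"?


LCS of "aaad" and "ecdab"
DP table:
           e    c    d    a    b
      0    0    0    0    0    0
  a   0    0    0    0    1    1
  a   0    0    0    0    1    1
  a   0    0    0    0    1    1
  d   0    0    0    1    1    1
LCS length = dp[4][5] = 1

1


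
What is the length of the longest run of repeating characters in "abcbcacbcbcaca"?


Input: "abcbcacbcbcaca"
Scanning for longest run:
  Position 1 ('b'): new char, reset run to 1
  Position 2 ('c'): new char, reset run to 1
  Position 3 ('b'): new char, reset run to 1
  Position 4 ('c'): new char, reset run to 1
  Position 5 ('a'): new char, reset run to 1
  Position 6 ('c'): new char, reset run to 1
  Position 7 ('b'): new char, reset run to 1
  Position 8 ('c'): new char, reset run to 1
  Position 9 ('b'): new char, reset run to 1
  Position 10 ('c'): new char, reset run to 1
  Position 11 ('a'): new char, reset run to 1
  Position 12 ('c'): new char, reset run to 1
  Position 13 ('a'): new char, reset run to 1
Longest run: 'a' with length 1

1
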